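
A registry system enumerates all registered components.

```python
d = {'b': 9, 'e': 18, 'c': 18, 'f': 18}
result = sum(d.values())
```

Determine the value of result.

Step 1: d.values() = [9, 18, 18, 18].
Step 2: sum = 63.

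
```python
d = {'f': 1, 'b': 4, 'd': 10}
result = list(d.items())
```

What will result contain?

Step 1: d.items() returns (key, value) pairs in insertion order.
Therefore result = [('f', 1), ('b', 4), ('d', 10)].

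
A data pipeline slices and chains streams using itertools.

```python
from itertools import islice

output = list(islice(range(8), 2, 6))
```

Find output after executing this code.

Step 1: islice(range(8), 2, 6) takes elements at indices [2, 6).
Step 2: Elements: [2, 3, 4, 5].
Therefore output = [2, 3, 4, 5].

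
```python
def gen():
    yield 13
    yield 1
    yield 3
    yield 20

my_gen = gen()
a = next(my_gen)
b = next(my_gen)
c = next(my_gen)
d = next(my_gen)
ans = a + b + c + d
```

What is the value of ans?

Step 1: Create generator and consume all values:
  a = next(my_gen) = 13
  b = next(my_gen) = 1
  c = next(my_gen) = 3
  d = next(my_gen) = 20
Step 2: ans = 13 + 1 + 3 + 20 = 37.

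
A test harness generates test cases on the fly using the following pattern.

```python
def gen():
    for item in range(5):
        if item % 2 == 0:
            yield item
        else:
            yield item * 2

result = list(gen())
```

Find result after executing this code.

Step 1: For each item in range(5), yield item if even, else item*2:
  item=0 (even): yield 0
  item=1 (odd): yield 1*2 = 2
  item=2 (even): yield 2
  item=3 (odd): yield 3*2 = 6
  item=4 (even): yield 4
Therefore result = [0, 2, 2, 6, 4].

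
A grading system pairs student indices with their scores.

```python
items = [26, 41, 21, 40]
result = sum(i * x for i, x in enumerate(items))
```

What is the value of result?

Step 1: Compute i * x for each (i, x) in enumerate([26, 41, 21, 40]):
  i=0, x=26: 0*26 = 0
  i=1, x=41: 1*41 = 41
  i=2, x=21: 2*21 = 42
  i=3, x=40: 3*40 = 120
Step 2: sum = 0 + 41 + 42 + 120 = 203.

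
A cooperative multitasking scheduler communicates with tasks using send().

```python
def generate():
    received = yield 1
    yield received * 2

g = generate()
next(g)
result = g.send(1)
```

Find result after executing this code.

Step 1: next(g) advances to first yield, producing 1.
Step 2: send(1) resumes, received = 1.
Step 3: yield received * 2 = 1 * 2 = 2.
Therefore result = 2.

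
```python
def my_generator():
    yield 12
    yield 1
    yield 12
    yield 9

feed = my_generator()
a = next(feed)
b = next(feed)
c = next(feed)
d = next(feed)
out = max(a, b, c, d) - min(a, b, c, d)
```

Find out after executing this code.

Step 1: Create generator and consume all values:
  a = next(feed) = 12
  b = next(feed) = 1
  c = next(feed) = 12
  d = next(feed) = 9
Step 2: max = 12, min = 1, out = 12 - 1 = 11.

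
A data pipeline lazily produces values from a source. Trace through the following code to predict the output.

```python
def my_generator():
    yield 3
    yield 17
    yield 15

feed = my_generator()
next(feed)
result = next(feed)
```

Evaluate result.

Step 1: my_generator() creates a generator.
Step 2: next(feed) yields 3 (consumed and discarded).
Step 3: next(feed) yields 17, assigned to result.
Therefore result = 17.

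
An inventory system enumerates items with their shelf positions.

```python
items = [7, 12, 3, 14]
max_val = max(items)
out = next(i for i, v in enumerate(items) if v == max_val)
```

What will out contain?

Step 1: max([7, 12, 3, 14]) = 14.
Step 2: Find first index where value == 14:
  Index 0: 7 != 14
  Index 1: 12 != 14
  Index 2: 3 != 14
  Index 3: 14 == 14, found!
Therefore out = 3.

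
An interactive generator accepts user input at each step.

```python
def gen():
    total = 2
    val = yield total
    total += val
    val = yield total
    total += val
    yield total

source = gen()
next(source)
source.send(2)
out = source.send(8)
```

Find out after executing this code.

Step 1: next() -> yield total=2.
Step 2: send(2) -> val=2, total = 2+2 = 4, yield 4.
Step 3: send(8) -> val=8, total = 4+8 = 12, yield 12.
Therefore out = 12.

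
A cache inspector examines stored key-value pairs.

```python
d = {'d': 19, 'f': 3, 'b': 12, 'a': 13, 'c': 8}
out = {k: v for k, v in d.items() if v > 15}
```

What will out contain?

Step 1: Filter items where value > 15:
  'd': 19 > 15: kept
  'f': 3 <= 15: removed
  'b': 12 <= 15: removed
  'a': 13 <= 15: removed
  'c': 8 <= 15: removed
Therefore out = {'d': 19}.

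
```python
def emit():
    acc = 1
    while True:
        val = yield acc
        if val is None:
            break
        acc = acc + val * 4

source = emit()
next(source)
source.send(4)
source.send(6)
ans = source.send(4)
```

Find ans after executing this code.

Step 1: next() -> yield acc=1.
Step 2: send(4) -> val=4, acc = 1 + 4*4 = 17, yield 17.
Step 3: send(6) -> val=6, acc = 17 + 6*4 = 41, yield 41.
Step 4: send(4) -> val=4, acc = 41 + 4*4 = 57, yield 57.
Therefore ans = 57.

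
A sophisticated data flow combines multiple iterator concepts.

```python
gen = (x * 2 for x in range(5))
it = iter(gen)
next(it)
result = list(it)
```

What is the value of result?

Step 1: Generator produces [0, 2, 4, 6, 8].
Step 2: next(it) consumes first element (0).
Step 3: list(it) collects remaining: [2, 4, 6, 8].
Therefore result = [2, 4, 6, 8].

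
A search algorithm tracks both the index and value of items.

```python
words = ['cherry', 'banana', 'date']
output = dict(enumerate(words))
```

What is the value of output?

Step 1: enumerate pairs indices with words:
  0 -> 'cherry'
  1 -> 'banana'
  2 -> 'date'
Therefore output = {0: 'cherry', 1: 'banana', 2: 'date'}.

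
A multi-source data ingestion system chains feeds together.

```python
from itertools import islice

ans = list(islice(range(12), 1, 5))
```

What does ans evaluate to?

Step 1: islice(range(12), 1, 5) takes elements at indices [1, 5).
Step 2: Elements: [1, 2, 3, 4].
Therefore ans = [1, 2, 3, 4].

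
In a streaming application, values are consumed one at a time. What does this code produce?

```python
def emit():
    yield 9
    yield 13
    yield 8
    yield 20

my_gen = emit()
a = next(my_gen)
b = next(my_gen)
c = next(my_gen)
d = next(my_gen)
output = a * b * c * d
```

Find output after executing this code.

Step 1: Create generator and consume all values:
  a = next(my_gen) = 9
  b = next(my_gen) = 13
  c = next(my_gen) = 8
  d = next(my_gen) = 20
Step 2: output = 9 * 13 * 8 * 20 = 18720.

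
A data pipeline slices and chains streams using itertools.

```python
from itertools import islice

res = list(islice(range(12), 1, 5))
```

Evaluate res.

Step 1: islice(range(12), 1, 5) takes elements at indices [1, 5).
Step 2: Elements: [1, 2, 3, 4].
Therefore res = [1, 2, 3, 4].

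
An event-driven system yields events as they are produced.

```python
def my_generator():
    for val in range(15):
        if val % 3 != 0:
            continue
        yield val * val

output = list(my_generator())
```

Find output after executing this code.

Step 1: Only yield val**2 when val is divisible by 3:
  val=0: 0 % 3 == 0, yield 0**2 = 0
  val=3: 3 % 3 == 0, yield 3**2 = 9
  val=6: 6 % 3 == 0, yield 6**2 = 36
  val=9: 9 % 3 == 0, yield 9**2 = 81
  val=12: 12 % 3 == 0, yield 12**2 = 144
Therefore output = [0, 9, 36, 81, 144].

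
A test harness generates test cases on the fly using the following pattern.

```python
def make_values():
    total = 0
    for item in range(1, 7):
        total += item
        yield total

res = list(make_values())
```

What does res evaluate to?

Step 1: Generator accumulates running sum:
  item=1: total = 1, yield 1
  item=2: total = 3, yield 3
  item=3: total = 6, yield 6
  item=4: total = 10, yield 10
  item=5: total = 15, yield 15
  item=6: total = 21, yield 21
Therefore res = [1, 3, 6, 10, 15, 21].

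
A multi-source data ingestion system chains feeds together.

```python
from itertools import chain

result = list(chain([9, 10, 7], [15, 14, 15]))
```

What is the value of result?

Step 1: chain() concatenates iterables: [9, 10, 7] + [15, 14, 15].
Therefore result = [9, 10, 7, 15, 14, 15].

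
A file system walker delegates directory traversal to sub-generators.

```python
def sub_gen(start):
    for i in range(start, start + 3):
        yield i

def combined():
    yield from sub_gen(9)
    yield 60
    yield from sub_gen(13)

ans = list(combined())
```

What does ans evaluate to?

Step 1: combined() delegates to sub_gen(9):
  yield 9
  yield 10
  yield 11
Step 2: yield 60
Step 3: Delegates to sub_gen(13):
  yield 13
  yield 14
  yield 15
Therefore ans = [9, 10, 11, 60, 13, 14, 15].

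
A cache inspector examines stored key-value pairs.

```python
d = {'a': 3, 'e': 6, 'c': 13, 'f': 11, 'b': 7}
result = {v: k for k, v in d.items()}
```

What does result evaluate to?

Step 1: Invert dict (swap keys and values):
  'a': 3 -> 3: 'a'
  'e': 6 -> 6: 'e'
  'c': 13 -> 13: 'c'
  'f': 11 -> 11: 'f'
  'b': 7 -> 7: 'b'
Therefore result = {3: 'a', 6: 'e', 13: 'c', 11: 'f', 7: 'b'}.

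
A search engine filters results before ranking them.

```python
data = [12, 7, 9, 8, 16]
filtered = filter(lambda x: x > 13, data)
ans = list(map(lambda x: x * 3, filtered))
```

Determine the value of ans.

Step 1: Filter data for elements > 13:
  12: removed
  7: removed
  9: removed
  8: removed
  16: kept
Step 2: Map x * 3 on filtered [16]:
  16 -> 48
Therefore ans = [48].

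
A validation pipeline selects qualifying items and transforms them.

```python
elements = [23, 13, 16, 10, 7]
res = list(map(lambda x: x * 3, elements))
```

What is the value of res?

Step 1: Apply lambda x: x * 3 to each element:
  23 -> 69
  13 -> 39
  16 -> 48
  10 -> 30
  7 -> 21
Therefore res = [69, 39, 48, 30, 21].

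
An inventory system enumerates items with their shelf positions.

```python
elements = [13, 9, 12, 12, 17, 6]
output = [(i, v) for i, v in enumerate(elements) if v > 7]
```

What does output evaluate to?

Step 1: Filter enumerate([13, 9, 12, 12, 17, 6]) keeping v > 7:
  (0, 13): 13 > 7, included
  (1, 9): 9 > 7, included
  (2, 12): 12 > 7, included
  (3, 12): 12 > 7, included
  (4, 17): 17 > 7, included
  (5, 6): 6 <= 7, excluded
Therefore output = [(0, 13), (1, 9), (2, 12), (3, 12), (4, 17)].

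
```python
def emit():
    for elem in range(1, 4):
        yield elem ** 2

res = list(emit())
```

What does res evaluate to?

Step 1: For each elem in range(1, 4), yield elem**2:
  elem=1: yield 1**2 = 1
  elem=2: yield 2**2 = 4
  elem=3: yield 3**2 = 9
Therefore res = [1, 4, 9].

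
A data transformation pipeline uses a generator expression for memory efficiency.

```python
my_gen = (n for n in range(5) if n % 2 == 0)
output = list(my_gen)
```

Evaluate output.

Step 1: Filter range(5) keeping only even values:
  n=0: even, included
  n=1: odd, excluded
  n=2: even, included
  n=3: odd, excluded
  n=4: even, included
Therefore output = [0, 2, 4].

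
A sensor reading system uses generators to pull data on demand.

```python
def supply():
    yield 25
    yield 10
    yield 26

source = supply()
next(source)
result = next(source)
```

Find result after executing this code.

Step 1: supply() creates a generator.
Step 2: next(source) yields 25 (consumed and discarded).
Step 3: next(source) yields 10, assigned to result.
Therefore result = 10.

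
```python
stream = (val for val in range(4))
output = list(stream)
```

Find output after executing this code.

Step 1: Generator expression iterates range(4): [0, 1, 2, 3].
Step 2: list() collects all values.
Therefore output = [0, 1, 2, 3].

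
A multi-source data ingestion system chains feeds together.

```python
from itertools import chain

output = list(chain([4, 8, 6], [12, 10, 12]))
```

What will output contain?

Step 1: chain() concatenates iterables: [4, 8, 6] + [12, 10, 12].
Therefore output = [4, 8, 6, 12, 10, 12].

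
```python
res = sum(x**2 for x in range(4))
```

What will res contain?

Step 1: Compute x**2 for each x in range(4):
  x=0: 0**2 = 0
  x=1: 1**2 = 1
  x=2: 2**2 = 4
  x=3: 3**2 = 9
Step 2: sum = 0 + 1 + 4 + 9 = 14.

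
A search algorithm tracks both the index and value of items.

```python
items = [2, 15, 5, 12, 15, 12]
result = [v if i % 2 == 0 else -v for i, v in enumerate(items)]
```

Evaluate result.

Step 1: For each (i, v), keep v if i is even, negate if odd:
  i=0 (even): keep 2
  i=1 (odd): negate to -15
  i=2 (even): keep 5
  i=3 (odd): negate to -12
  i=4 (even): keep 15
  i=5 (odd): negate to -12
Therefore result = [2, -15, 5, -12, 15, -12].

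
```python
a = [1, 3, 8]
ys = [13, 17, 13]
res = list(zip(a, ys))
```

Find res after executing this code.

Step 1: zip pairs elements at same index:
  Index 0: (1, 13)
  Index 1: (3, 17)
  Index 2: (8, 13)
Therefore res = [(1, 13), (3, 17), (8, 13)].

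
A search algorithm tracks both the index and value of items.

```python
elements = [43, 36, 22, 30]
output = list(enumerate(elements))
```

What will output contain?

Step 1: enumerate pairs each element with its index:
  (0, 43)
  (1, 36)
  (2, 22)
  (3, 30)
Therefore output = [(0, 43), (1, 36), (2, 22), (3, 30)].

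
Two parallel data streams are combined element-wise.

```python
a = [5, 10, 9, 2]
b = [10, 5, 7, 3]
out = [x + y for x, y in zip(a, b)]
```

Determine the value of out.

Step 1: Add corresponding elements:
  5 + 10 = 15
  10 + 5 = 15
  9 + 7 = 16
  2 + 3 = 5
Therefore out = [15, 15, 16, 5].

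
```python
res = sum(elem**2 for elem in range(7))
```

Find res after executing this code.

Step 1: Compute elem**2 for each elem in range(7):
  elem=0: 0**2 = 0
  elem=1: 1**2 = 1
  elem=2: 2**2 = 4
  elem=3: 3**2 = 9
  elem=4: 4**2 = 16
  elem=5: 5**2 = 25
  elem=6: 6**2 = 36
Step 2: sum = 0 + 1 + 4 + 9 + 16 + 25 + 36 = 91.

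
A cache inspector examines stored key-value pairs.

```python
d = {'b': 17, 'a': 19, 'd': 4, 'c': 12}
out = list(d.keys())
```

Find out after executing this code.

Step 1: d.keys() returns the dictionary keys in insertion order.
Therefore out = ['b', 'a', 'd', 'c'].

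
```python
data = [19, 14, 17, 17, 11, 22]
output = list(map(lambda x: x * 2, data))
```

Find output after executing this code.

Step 1: Apply lambda x: x * 2 to each element:
  19 -> 38
  14 -> 28
  17 -> 34
  17 -> 34
  11 -> 22
  22 -> 44
Therefore output = [38, 28, 34, 34, 22, 44].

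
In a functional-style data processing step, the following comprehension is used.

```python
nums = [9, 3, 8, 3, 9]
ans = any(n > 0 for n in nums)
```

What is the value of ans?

Step 1: Check n > 0 for each element in [9, 3, 8, 3, 9]:
  9 > 0: True
  3 > 0: True
  8 > 0: True
  3 > 0: True
  9 > 0: True
Step 2: any() returns True.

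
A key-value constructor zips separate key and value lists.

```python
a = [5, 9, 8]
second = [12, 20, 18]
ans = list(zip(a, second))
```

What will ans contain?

Step 1: zip pairs elements at same index:
  Index 0: (5, 12)
  Index 1: (9, 20)
  Index 2: (8, 18)
Therefore ans = [(5, 12), (9, 20), (8, 18)].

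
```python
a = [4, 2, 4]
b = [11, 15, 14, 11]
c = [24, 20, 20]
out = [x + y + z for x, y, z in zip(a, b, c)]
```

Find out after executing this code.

Step 1: zip three lists (truncates to shortest, len=3):
  4 + 11 + 24 = 39
  2 + 15 + 20 = 37
  4 + 14 + 20 = 38
Therefore out = [39, 37, 38].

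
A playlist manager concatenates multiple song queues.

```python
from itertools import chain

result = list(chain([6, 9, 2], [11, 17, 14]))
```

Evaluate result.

Step 1: chain() concatenates iterables: [6, 9, 2] + [11, 17, 14].
Therefore result = [6, 9, 2, 11, 17, 14].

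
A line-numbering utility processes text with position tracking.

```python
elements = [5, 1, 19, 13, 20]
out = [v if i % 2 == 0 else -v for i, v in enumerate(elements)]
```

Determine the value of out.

Step 1: For each (i, v), keep v if i is even, negate if odd:
  i=0 (even): keep 5
  i=1 (odd): negate to -1
  i=2 (even): keep 19
  i=3 (odd): negate to -13
  i=4 (even): keep 20
Therefore out = [5, -1, 19, -13, 20].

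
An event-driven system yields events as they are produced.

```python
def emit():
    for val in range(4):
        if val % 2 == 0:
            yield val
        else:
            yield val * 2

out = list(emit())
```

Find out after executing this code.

Step 1: For each val in range(4), yield val if even, else val*2:
  val=0 (even): yield 0
  val=1 (odd): yield 1*2 = 2
  val=2 (even): yield 2
  val=3 (odd): yield 3*2 = 6
Therefore out = [0, 2, 2, 6].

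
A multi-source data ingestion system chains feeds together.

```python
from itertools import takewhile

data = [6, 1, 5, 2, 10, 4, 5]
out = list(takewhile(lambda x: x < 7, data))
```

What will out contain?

Step 1: takewhile stops at first element >= 7:
  6 < 7: take
  1 < 7: take
  5 < 7: take
  2 < 7: take
  10 >= 7: stop
Therefore out = [6, 1, 5, 2].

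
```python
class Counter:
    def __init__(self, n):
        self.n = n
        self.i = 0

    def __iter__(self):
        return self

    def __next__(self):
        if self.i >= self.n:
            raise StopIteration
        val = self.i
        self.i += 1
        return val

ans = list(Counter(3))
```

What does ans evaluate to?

Step 1: Counter(3) creates an iterator counting 0 to 2.
Step 2: list() consumes all values: [0, 1, 2].
Therefore ans = [0, 1, 2].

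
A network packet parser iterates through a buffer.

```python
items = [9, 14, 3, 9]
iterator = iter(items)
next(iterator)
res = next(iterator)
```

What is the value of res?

Step 1: Create iterator over [9, 14, 3, 9].
Step 2: next() consumes 9.
Step 3: next() returns 14.
Therefore res = 14.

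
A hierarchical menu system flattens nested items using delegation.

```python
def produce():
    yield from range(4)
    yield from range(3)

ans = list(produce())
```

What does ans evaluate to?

Step 1: Trace yields in order:
  yield 0
  yield 1
  yield 2
  yield 3
  yield 0
  yield 1
  yield 2
Therefore ans = [0, 1, 2, 3, 0, 1, 2].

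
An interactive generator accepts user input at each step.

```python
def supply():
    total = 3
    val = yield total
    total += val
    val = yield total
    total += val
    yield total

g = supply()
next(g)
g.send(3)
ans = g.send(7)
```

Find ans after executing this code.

Step 1: next() -> yield total=3.
Step 2: send(3) -> val=3, total = 3+3 = 6, yield 6.
Step 3: send(7) -> val=7, total = 6+7 = 13, yield 13.
Therefore ans = 13.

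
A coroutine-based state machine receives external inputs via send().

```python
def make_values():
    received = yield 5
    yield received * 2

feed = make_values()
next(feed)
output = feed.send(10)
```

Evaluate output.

Step 1: next(feed) advances to first yield, producing 5.
Step 2: send(10) resumes, received = 10.
Step 3: yield received * 2 = 10 * 2 = 20.
Therefore output = 20.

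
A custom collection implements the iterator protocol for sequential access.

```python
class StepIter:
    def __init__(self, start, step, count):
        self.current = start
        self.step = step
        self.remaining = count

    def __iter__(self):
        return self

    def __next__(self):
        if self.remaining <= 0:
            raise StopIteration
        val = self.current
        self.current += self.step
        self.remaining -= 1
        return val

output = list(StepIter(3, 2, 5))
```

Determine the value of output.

Step 1: StepIter starts at 3, increments by 2, for 5 steps:
  Yield 3, then current += 2
  Yield 5, then current += 2
  Yield 7, then current += 2
  Yield 9, then current += 2
  Yield 11, then current += 2
Therefore output = [3, 5, 7, 9, 11].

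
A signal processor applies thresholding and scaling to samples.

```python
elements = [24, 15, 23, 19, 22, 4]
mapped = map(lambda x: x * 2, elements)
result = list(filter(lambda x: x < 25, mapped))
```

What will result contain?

Step 1: Map x * 2:
  24 -> 48
  15 -> 30
  23 -> 46
  19 -> 38
  22 -> 44
  4 -> 8
Step 2: Filter for < 25:
  48: removed
  30: removed
  46: removed
  38: removed
  44: removed
  8: kept
Therefore result = [8].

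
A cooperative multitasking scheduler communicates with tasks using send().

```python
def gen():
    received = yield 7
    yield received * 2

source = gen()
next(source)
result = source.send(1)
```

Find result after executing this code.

Step 1: next(source) advances to first yield, producing 7.
Step 2: send(1) resumes, received = 1.
Step 3: yield received * 2 = 1 * 2 = 2.
Therefore result = 2.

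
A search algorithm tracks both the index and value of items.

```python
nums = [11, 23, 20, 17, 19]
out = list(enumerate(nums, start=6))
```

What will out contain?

Step 1: enumerate with start=6:
  (6, 11)
  (7, 23)
  (8, 20)
  (9, 17)
  (10, 19)
Therefore out = [(6, 11), (7, 23), (8, 20), (9, 17), (10, 19)].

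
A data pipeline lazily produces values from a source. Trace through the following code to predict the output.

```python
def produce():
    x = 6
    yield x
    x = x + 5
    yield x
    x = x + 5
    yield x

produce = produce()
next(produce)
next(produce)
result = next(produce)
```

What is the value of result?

Step 1: Trace through generator execution:
  Yield 1: x starts at 6, yield 6
  Yield 2: x = 6 + 5 = 11, yield 11
  Yield 3: x = 11 + 5 = 16, yield 16
Step 2: First next() gets 6, second next() gets the second value, third next() yields 16.
Therefore result = 16.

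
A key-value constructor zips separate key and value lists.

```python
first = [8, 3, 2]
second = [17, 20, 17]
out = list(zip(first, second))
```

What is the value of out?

Step 1: zip pairs elements at same index:
  Index 0: (8, 17)
  Index 1: (3, 20)
  Index 2: (2, 17)
Therefore out = [(8, 17), (3, 20), (2, 17)].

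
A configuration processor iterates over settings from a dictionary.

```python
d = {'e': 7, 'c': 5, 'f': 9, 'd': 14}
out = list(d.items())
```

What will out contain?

Step 1: d.items() returns (key, value) pairs in insertion order.
Therefore out = [('e', 7), ('c', 5), ('f', 9), ('d', 14)].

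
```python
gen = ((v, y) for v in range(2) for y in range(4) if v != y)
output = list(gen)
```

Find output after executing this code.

Step 1: Nested generator over range(2) x range(4) where v != y:
  (0, 0): excluded (v == y)
  (0, 1): included
  (0, 2): included
  (0, 3): included
  (1, 0): included
  (1, 1): excluded (v == y)
  (1, 2): included
  (1, 3): included
Therefore output = [(0, 1), (0, 2), (0, 3), (1, 0), (1, 2), (1, 3)].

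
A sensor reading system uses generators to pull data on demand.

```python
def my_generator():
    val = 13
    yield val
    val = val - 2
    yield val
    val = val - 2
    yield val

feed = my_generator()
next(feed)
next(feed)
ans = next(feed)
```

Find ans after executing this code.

Step 1: Trace through generator execution:
  Yield 1: val starts at 13, yield 13
  Yield 2: val = 13 - 2 = 11, yield 11
  Yield 3: val = 11 - 2 = 9, yield 9
Step 2: First next() gets 13, second next() gets the second value, third next() yields 9.
Therefore ans = 9.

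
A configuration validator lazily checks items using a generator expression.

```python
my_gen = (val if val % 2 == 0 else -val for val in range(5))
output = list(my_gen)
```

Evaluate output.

Step 1: For each val in range(5), yield val if even, else -val:
  val=0: even, yield 0
  val=1: odd, yield -1
  val=2: even, yield 2
  val=3: odd, yield -3
  val=4: even, yield 4
Therefore output = [0, -1, 2, -3, 4].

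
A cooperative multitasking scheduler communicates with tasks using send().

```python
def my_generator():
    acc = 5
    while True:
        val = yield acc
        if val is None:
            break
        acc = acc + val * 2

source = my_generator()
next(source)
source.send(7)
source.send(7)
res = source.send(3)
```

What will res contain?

Step 1: next() -> yield acc=5.
Step 2: send(7) -> val=7, acc = 5 + 7*2 = 19, yield 19.
Step 3: send(7) -> val=7, acc = 19 + 7*2 = 33, yield 33.
Step 4: send(3) -> val=3, acc = 33 + 3*2 = 39, yield 39.
Therefore res = 39.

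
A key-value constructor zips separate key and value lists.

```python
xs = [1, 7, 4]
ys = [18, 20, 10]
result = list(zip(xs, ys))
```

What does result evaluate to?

Step 1: zip pairs elements at same index:
  Index 0: (1, 18)
  Index 1: (7, 20)
  Index 2: (4, 10)
Therefore result = [(1, 18), (7, 20), (4, 10)].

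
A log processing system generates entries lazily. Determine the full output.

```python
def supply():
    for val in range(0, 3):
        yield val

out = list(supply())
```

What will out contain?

Step 1: The generator yields each value from range(0, 3).
Step 2: list() consumes all yields: [0, 1, 2].
Therefore out = [0, 1, 2].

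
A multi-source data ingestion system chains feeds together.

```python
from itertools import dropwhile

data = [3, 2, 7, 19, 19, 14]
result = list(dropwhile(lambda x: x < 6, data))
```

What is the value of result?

Step 1: dropwhile drops elements while < 6:
  3 < 6: dropped
  2 < 6: dropped
  7: kept (dropping stopped)
Step 2: Remaining elements kept regardless of condition.
Therefore result = [7, 19, 19, 14].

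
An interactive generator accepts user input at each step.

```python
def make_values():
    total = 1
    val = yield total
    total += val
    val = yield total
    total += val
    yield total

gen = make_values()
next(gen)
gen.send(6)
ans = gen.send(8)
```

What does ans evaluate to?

Step 1: next() -> yield total=1.
Step 2: send(6) -> val=6, total = 1+6 = 7, yield 7.
Step 3: send(8) -> val=8, total = 7+8 = 15, yield 15.
Therefore ans = 15.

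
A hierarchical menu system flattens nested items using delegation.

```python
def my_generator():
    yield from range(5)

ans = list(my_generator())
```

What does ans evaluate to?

Step 1: yield from delegates to the iterable, yielding each element.
Step 2: Collected values: [0, 1, 2, 3, 4].
Therefore ans = [0, 1, 2, 3, 4].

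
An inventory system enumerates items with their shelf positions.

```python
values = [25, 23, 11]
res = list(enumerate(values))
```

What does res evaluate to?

Step 1: enumerate pairs each element with its index:
  (0, 25)
  (1, 23)
  (2, 11)
Therefore res = [(0, 25), (1, 23), (2, 11)].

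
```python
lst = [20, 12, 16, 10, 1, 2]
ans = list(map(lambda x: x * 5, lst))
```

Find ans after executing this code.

Step 1: Apply lambda x: x * 5 to each element:
  20 -> 100
  12 -> 60
  16 -> 80
  10 -> 50
  1 -> 5
  2 -> 10
Therefore ans = [100, 60, 80, 50, 5, 10].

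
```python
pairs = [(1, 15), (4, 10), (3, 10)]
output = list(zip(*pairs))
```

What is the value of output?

Step 1: zip(*pairs) transposes: unzips [(1, 15), (4, 10), (3, 10)] into separate sequences.
Step 2: First elements: (1, 4, 3), second elements: (15, 10, 10).
Therefore output = [(1, 4, 3), (15, 10, 10)].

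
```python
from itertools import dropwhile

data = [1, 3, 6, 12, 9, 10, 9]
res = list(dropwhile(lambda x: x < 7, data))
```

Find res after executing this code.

Step 1: dropwhile drops elements while < 7:
  1 < 7: dropped
  3 < 7: dropped
  6 < 7: dropped
  12: kept (dropping stopped)
Step 2: Remaining elements kept regardless of condition.
Therefore res = [12, 9, 10, 9].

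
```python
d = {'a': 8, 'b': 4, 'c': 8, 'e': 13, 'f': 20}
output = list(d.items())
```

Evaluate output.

Step 1: d.items() returns (key, value) pairs in insertion order.
Therefore output = [('a', 8), ('b', 4), ('c', 8), ('e', 13), ('f', 20)].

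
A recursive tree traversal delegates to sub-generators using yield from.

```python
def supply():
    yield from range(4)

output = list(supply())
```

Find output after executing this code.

Step 1: yield from delegates to the iterable, yielding each element.
Step 2: Collected values: [0, 1, 2, 3].
Therefore output = [0, 1, 2, 3].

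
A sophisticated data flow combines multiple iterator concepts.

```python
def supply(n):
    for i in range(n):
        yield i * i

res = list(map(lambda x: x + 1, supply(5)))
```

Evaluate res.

Step 1: supply(5) yields squares: [0, 1, 4, 9, 16].
Step 2: map adds 1 to each: [1, 2, 5, 10, 17].
Therefore res = [1, 2, 5, 10, 17].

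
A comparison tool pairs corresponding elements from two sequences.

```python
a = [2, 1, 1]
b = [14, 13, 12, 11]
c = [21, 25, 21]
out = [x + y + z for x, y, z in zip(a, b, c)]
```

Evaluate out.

Step 1: zip three lists (truncates to shortest, len=3):
  2 + 14 + 21 = 37
  1 + 13 + 25 = 39
  1 + 12 + 21 = 34
Therefore out = [37, 39, 34].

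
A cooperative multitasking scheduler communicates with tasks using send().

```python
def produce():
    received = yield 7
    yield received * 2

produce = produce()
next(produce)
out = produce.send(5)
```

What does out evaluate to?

Step 1: next(produce) advances to first yield, producing 7.
Step 2: send(5) resumes, received = 5.
Step 3: yield received * 2 = 5 * 2 = 10.
Therefore out = 10.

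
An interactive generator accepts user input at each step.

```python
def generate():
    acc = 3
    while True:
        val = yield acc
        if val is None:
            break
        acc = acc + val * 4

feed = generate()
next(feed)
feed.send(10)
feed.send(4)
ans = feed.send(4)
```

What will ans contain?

Step 1: next() -> yield acc=3.
Step 2: send(10) -> val=10, acc = 3 + 10*4 = 43, yield 43.
Step 3: send(4) -> val=4, acc = 43 + 4*4 = 59, yield 59.
Step 4: send(4) -> val=4, acc = 59 + 4*4 = 75, yield 75.
Therefore ans = 75.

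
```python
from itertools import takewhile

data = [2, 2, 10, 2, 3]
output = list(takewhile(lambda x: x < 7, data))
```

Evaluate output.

Step 1: takewhile stops at first element >= 7:
  2 < 7: take
  2 < 7: take
  10 >= 7: stop
Therefore output = [2, 2].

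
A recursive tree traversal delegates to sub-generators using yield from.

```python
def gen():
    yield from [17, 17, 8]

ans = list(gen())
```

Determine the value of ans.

Step 1: yield from delegates to the iterable, yielding each element.
Step 2: Collected values: [17, 17, 8].
Therefore ans = [17, 17, 8].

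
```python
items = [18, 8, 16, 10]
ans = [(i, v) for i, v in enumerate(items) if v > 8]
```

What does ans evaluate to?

Step 1: Filter enumerate([18, 8, 16, 10]) keeping v > 8:
  (0, 18): 18 > 8, included
  (1, 8): 8 <= 8, excluded
  (2, 16): 16 > 8, included
  (3, 10): 10 > 8, included
Therefore ans = [(0, 18), (2, 16), (3, 10)].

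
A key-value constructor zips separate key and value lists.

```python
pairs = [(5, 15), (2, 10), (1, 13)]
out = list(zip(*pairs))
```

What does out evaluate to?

Step 1: zip(*pairs) transposes: unzips [(5, 15), (2, 10), (1, 13)] into separate sequences.
Step 2: First elements: (5, 2, 1), second elements: (15, 10, 13).
Therefore out = [(5, 2, 1), (15, 10, 13)].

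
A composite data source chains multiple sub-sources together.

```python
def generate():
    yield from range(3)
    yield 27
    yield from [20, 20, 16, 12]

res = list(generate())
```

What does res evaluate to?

Step 1: Trace yields in order:
  yield 0
  yield 1
  yield 2
  yield 27
  yield 20
  yield 20
  yield 16
  yield 12
Therefore res = [0, 1, 2, 27, 20, 20, 16, 12].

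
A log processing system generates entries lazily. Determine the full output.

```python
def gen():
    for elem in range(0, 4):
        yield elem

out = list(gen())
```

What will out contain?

Step 1: The generator yields each value from range(0, 4).
Step 2: list() consumes all yields: [0, 1, 2, 3].
Therefore out = [0, 1, 2, 3].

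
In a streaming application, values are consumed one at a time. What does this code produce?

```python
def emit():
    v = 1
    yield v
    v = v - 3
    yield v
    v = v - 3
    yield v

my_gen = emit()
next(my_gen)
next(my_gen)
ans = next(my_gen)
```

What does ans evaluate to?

Step 1: Trace through generator execution:
  Yield 1: v starts at 1, yield 1
  Yield 2: v = 1 - 3 = -2, yield -2
  Yield 3: v = -2 - 3 = -5, yield -5
Step 2: First next() gets 1, second next() gets the second value, third next() yields -5.
Therefore ans = -5.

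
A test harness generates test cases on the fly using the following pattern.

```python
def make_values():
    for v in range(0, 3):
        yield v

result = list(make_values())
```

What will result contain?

Step 1: The generator yields each value from range(0, 3).
Step 2: list() consumes all yields: [0, 1, 2].
Therefore result = [0, 1, 2].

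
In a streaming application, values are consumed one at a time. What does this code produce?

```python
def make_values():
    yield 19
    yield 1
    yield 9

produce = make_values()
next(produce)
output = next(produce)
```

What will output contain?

Step 1: make_values() creates a generator.
Step 2: next(produce) yields 19 (consumed and discarded).
Step 3: next(produce) yields 1, assigned to output.
Therefore output = 1.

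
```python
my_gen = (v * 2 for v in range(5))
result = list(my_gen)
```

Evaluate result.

Step 1: For each v in range(5), compute v*2:
  v=0: 0*2 = 0
  v=1: 1*2 = 2
  v=2: 2*2 = 4
  v=3: 3*2 = 6
  v=4: 4*2 = 8
Therefore result = [0, 2, 4, 6, 8].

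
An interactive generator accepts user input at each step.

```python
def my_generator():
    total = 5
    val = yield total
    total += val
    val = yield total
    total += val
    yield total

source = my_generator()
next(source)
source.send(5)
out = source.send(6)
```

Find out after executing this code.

Step 1: next() -> yield total=5.
Step 2: send(5) -> val=5, total = 5+5 = 10, yield 10.
Step 3: send(6) -> val=6, total = 10+6 = 16, yield 16.
Therefore out = 16.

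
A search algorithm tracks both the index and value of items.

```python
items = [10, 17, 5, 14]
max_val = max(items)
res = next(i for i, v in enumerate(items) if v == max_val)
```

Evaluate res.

Step 1: max([10, 17, 5, 14]) = 17.
Step 2: Find first index where value == 17:
  Index 0: 10 != 17
  Index 1: 17 == 17, found!
Therefore res = 1.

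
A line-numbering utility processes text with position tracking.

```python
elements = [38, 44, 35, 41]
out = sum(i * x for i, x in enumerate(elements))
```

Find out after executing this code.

Step 1: Compute i * x for each (i, x) in enumerate([38, 44, 35, 41]):
  i=0, x=38: 0*38 = 0
  i=1, x=44: 1*44 = 44
  i=2, x=35: 2*35 = 70
  i=3, x=41: 3*41 = 123
Step 2: sum = 0 + 44 + 70 + 123 = 237.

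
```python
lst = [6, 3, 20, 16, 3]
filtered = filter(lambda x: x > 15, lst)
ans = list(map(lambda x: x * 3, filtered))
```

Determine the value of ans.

Step 1: Filter lst for elements > 15:
  6: removed
  3: removed
  20: kept
  16: kept
  3: removed
Step 2: Map x * 3 on filtered [20, 16]:
  20 -> 60
  16 -> 48
Therefore ans = [60, 48].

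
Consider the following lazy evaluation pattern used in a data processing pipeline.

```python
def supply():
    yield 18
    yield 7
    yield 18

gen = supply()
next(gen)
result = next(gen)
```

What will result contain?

Step 1: supply() creates a generator.
Step 2: next(gen) yields 18 (consumed and discarded).
Step 3: next(gen) yields 7, assigned to result.
Therefore result = 7.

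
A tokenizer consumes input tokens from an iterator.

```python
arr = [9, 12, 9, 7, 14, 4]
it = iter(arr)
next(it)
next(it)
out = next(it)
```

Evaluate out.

Step 1: Create iterator over [9, 12, 9, 7, 14, 4].
Step 2: next() consumes 9.
Step 3: next() consumes 12.
Step 4: next() returns 9.
Therefore out = 9.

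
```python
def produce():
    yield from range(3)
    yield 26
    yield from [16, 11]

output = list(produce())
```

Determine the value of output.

Step 1: Trace yields in order:
  yield 0
  yield 1
  yield 2
  yield 26
  yield 16
  yield 11
Therefore output = [0, 1, 2, 26, 16, 11].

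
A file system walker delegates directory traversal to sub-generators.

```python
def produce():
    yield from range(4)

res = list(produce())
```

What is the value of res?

Step 1: yield from delegates to the iterable, yielding each element.
Step 2: Collected values: [0, 1, 2, 3].
Therefore res = [0, 1, 2, 3].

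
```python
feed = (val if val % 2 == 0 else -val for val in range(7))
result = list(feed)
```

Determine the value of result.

Step 1: For each val in range(7), yield val if even, else -val:
  val=0: even, yield 0
  val=1: odd, yield -1
  val=2: even, yield 2
  val=3: odd, yield -3
  val=4: even, yield 4
  val=5: odd, yield -5
  val=6: even, yield 6
Therefore result = [0, -1, 2, -3, 4, -5, 6].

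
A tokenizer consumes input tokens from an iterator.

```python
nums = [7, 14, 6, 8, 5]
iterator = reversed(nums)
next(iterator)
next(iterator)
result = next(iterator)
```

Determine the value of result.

Step 1: reversed([7, 14, 6, 8, 5]) gives iterator: [5, 8, 6, 14, 7].
Step 2: First next() = 5, second next() = 8.
Step 3: Third next() = 6.
Therefore result = 6.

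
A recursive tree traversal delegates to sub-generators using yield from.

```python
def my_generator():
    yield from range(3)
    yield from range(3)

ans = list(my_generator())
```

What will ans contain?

Step 1: Trace yields in order:
  yield 0
  yield 1
  yield 2
  yield 0
  yield 1
  yield 2
Therefore ans = [0, 1, 2, 0, 1, 2].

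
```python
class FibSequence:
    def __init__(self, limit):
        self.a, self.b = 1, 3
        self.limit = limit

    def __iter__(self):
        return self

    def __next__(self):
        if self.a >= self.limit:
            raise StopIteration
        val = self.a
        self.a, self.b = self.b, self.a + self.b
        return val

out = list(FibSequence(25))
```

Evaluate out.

Step 1: Fibonacci-like sequence (a=1, b=3) until >= 25:
  Yield 1, then a,b = 3,4
  Yield 3, then a,b = 4,7
  Yield 4, then a,b = 7,11
  Yield 7, then a,b = 11,18
  Yield 11, then a,b = 18,29
  Yield 18, then a,b = 29,47
Step 2: 29 >= 25, stop.
Therefore out = [1, 3, 4, 7, 11, 18].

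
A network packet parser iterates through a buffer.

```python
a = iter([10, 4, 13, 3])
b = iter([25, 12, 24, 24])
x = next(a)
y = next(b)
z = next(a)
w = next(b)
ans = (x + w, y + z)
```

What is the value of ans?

Step 1: a iterates [10, 4, 13, 3], b iterates [25, 12, 24, 24].
Step 2: x = next(a) = 10, y = next(b) = 25.
Step 3: z = next(a) = 4, w = next(b) = 12.
Step 4: ans = (10 + 12, 25 + 4) = (22, 29).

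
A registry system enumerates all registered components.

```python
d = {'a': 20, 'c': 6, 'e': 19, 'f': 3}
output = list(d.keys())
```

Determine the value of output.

Step 1: d.keys() returns the dictionary keys in insertion order.
Therefore output = ['a', 'c', 'e', 'f'].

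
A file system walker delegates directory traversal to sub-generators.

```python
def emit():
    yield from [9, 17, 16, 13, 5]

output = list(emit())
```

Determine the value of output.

Step 1: yield from delegates to the iterable, yielding each element.
Step 2: Collected values: [9, 17, 16, 13, 5].
Therefore output = [9, 17, 16, 13, 5].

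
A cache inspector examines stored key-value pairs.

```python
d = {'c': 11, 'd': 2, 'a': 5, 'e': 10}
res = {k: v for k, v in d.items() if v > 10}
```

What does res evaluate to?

Step 1: Filter items where value > 10:
  'c': 11 > 10: kept
  'd': 2 <= 10: removed
  'a': 5 <= 10: removed
  'e': 10 <= 10: removed
Therefore res = {'c': 11}.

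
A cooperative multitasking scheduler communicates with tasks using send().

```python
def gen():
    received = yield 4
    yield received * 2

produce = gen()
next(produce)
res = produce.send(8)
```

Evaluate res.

Step 1: next(produce) advances to first yield, producing 4.
Step 2: send(8) resumes, received = 8.
Step 3: yield received * 2 = 8 * 2 = 16.
Therefore res = 16.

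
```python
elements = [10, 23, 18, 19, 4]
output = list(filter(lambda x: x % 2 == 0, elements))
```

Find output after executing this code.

Step 1: Filter elements divisible by 2:
  10 % 2 = 0: kept
  23 % 2 = 1: removed
  18 % 2 = 0: kept
  19 % 2 = 1: removed
  4 % 2 = 0: kept
Therefore output = [10, 18, 4].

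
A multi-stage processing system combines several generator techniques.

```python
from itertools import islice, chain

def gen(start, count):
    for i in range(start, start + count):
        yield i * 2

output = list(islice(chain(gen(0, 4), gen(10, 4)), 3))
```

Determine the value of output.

Step 1: gen(0, 4) yields [0, 2, 4, 6].
Step 2: gen(10, 4) yields [20, 22, 24, 26].
Step 3: chain concatenates: [0, 2, 4, 6, 20, 22, 24, 26].
Step 4: islice takes first 3: [0, 2, 4].
Therefore output = [0, 2, 4].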